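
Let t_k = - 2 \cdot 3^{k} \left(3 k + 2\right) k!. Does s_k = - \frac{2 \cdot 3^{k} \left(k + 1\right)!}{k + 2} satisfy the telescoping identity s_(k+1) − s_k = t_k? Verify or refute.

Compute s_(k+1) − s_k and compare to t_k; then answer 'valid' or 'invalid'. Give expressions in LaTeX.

s_(k+1) = -6*3**k*factorial(k + 2)/(k + 3)
s_(k+1) − s_k = -2*3**k*(3*k**2 + 11*k + 9)*factorial(k + 1)/((k + 2)*(k + 3))
(s_(k+1) − s_k) − t_k = 2*3**k*(3*k**2 + 8*k + 3)*factorial(k)/((k + 2)*(k + 3))

Invalid: residual \frac{2 \cdot 3^{k} \left(3 k^{2} + 8 k + 3\right) k!}{\left(k + 2\right) \left(k + 3\right)} ≠ 0.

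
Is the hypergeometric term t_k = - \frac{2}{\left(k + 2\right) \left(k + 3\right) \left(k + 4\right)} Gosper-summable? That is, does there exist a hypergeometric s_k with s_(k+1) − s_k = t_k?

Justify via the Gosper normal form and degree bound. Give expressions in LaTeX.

Yes. s_k = \frac{k \left(- k - 5\right)}{6 \left(k + 2\right) \left(k + 3\right)}.

r(k) = (k + 2)/(k + 5) after simplifying.
So A=k + 2 and B=k + 5, with C=1.
Set up (k + 2)·f(k+1) − (k + 4)·f(k) − (1) = 0.
From deg A=1, deg B=1, deg C=0: d=2.
Solve for f: f(k) = k*(k + 5)/12 (degree 2 ≤ 2).
Get s_k = R·t_k = k*(-k - 5)/(6*(k + 2)*(k + 3)) with R(k) = B(k−1)f(k)/C(k) = k*(k + 4)*(k + 5)/12.
Δs = -2/(k**3 + 9*k**2 + 26*k + 24), as required.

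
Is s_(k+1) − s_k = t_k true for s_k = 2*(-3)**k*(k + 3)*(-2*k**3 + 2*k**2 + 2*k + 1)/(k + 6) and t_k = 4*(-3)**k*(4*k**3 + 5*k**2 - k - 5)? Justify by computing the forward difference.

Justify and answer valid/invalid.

s_(k+1) = (-3)**(k + 1)*(-4*k**4 - 24*k**3 - 32*k**2 + 6*k + 24)/(k + 7)
s_(k+1) − s_k = (-3)**k*(16*k**5 + 180*k**4 + 568*k**3 + 432*k**2 - 284*k - 474)/(k**2 + 13*k + 42)
(s_(k+1) − s_k) − t_k = (-3)**(k + 1)*(16*k**4 + 120*k**3 + 112*k**2 - 48*k - 122)/(k**2 + 13*k + 42)

Invalid: residual (-3)**(k + 1)*(16*k**4 + 120*k**3 + 112*k**2 - 48*k - 122)/(k**2 + 13*k + 42) ≠ 0.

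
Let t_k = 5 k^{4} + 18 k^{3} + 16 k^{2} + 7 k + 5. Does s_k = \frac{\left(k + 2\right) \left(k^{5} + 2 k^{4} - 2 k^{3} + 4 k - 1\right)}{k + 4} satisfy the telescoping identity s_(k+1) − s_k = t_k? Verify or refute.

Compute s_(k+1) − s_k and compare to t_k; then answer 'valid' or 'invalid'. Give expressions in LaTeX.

Invalid: residual \frac{2 \left(- 4 k^{5} - 36 k^{4} - 90 k^{3} - 71 k^{2} - 29 k - 21\right)}{k^{2} + 9 k + 20} ≠ 0.

s_(k+1) = (k + 3)*(4*k + (k + 1)**5 + 2*(k + 1)**4 - 2*(k + 1)**3 + 3)/(k + 5)
s_(k+1) − s_k = (5*k**6 + 55*k**5 + 206*k**4 + 331*k**3 + 246*k**2 + 127*k + 58)/(k**2 + 9*k + 20)
(s_(k+1) − s_k) − t_k = 2*(-4*k**5 - 36*k**4 - 90*k**3 - 71*k**2 - 29*k - 21)/(k**2 + 9*k + 20)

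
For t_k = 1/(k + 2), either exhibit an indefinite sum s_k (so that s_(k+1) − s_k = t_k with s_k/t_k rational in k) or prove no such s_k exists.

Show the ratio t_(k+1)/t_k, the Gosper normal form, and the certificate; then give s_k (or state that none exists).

none (Gosper's algorithm certifies no s_k)

t_(k+1)/t_k = (k + 2)/(k + 3).
A = k + 2, B = k + 3, C = 1.
Solve (k + 2)·f(k+1) − (k + 2)·f(k) = 1.
Degrees (1,1,0) ⇒ d ≤ 0.
Put f(k) = c0: A·f(k+1) − B(k−1)·f(k) − C = -1; need -1 = 0 — inconsistent ⇒ no f, not summable.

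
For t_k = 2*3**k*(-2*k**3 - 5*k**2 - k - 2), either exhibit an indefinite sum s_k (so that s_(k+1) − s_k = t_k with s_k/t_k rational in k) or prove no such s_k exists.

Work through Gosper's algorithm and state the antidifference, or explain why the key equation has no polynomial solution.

s_k = 3**k*(-2*k**3 + 4*k**2 - 4*k + 1)

Ratio r(k) = 3*(2*k**3 + 11*k**2 + 17*k + 10)/(2*k**3 + 5*k**2 + k + 2).
Gosper form: A/B · C(k+1)/C(k) with A=3, B=1, C=k**3 + 5*k**2/2 + k/2 + 1.
Solve (3)·f(k+1) − (1)·f(k) = k**3 + 5*k**2/2 + k/2 + 1.
From deg A=0, deg B=0, deg C=3: d=3.
Coefficient equations give f(k) = (2*k**3 - 4*k**2 + 4*k - 1)/4.
Certificate R = B(k−1)f/C = (2*k**3 - 4*k**2 + 4*k - 1)/(2*(2*k**3 + 5*k**2 + k + 2)) gives s_k = 3**k*(-2*k**3 + 4*k**2 - 4*k + 1).
Verify: 2*3**k*(-2*k**3 - 5*k**2 - k - 2) matches t_k.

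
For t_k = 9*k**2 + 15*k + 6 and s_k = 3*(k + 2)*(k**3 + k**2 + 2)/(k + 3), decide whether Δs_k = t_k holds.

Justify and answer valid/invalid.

s_(k+1) = 3*(k + 3)*((k + 1)**3 + (k + 1)**2 + 2)/(k + 4)
s_(k+1) − s_k = 3*(3*k**4 + 24*k**3 + 60*k**2 + 57*k + 20)/(k**2 + 7*k + 12)
(s_(k+1) − s_k) − t_k = 3*(-2*k**3 - 13*k**2 - 17*k - 4)/(k**2 + 7*k + 12)

Invalid: residual 3*(-2*k**3 - 13*k**2 - 17*k - 4)/(k**2 + 7*k + 12) ≠ 0.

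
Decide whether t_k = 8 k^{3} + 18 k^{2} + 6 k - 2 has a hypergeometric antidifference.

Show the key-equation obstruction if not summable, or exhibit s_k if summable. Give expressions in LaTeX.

r(k) = (4*k**3 + 21*k**2 + 33*k + 15)/(4*k**3 + 9*k**2 + 3*k - 1) after simplifying.
Take A(k)=1, B(k)=1, C(k)=k**3 + 9*k**2/4 + 3*k/4 - 1/4.
Solve (1)·f(k+1) − (1)·f(k) = k**3 + 9*k**2/4 + 3*k/4 - 1/4.
deg f ≤ 4 (via 0,0,3).
Solving with deg f ≤ 4: f(k) = k*(k**3 + k**2 - 2*k - 1)/4.
Then R = B(k−1)f/C = k*(k**3 + k**2 - 2*k - 1)/(4*k**3 + 9*k**2 + 3*k - 1), so s_k = R(k)·t_k = 2*k*(k**3 + k**2 - 2*k - 1).
s_(k+1) − s_k = 8*k**3 + 18*k**2 + 6*k - 2 = t_k.

Yes. s_k = 2 k \left(k^{3} + k^{2} - 2 k - 1\right).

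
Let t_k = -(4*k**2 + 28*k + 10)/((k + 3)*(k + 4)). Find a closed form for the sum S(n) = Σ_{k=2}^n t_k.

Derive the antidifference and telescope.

Ratio r(k) = (k + 3)*(14*k + 2*(k + 1)**2 + 19)/((k + 5)*(2*k**2 + 14*k + 5)).
Normal form (A,B,C) = (k + 3, k + 5, k**2 + 7*k + 5/2).
Solve (k + 3)·f(k+1) − (k + 4)·f(k) = k**2 + 7*k + 5/2.
deg f ≤ 2 (via 1,1,2).
Match coefficients ⇒ f(k) = k*(6*k - 1)/6.
Get s_k = R·t_k = 2*k*(1 - 6*k)/(3*(k + 3)) with R(k) = B(k−1)f(k)/C(k) = k*(k + 4)*(6*k - 1)/(3*(2*k**2 + 14*k + 5)).
Verify: 2*(-2*k**2 - 14*k - 5)/(k**2 + 7*k + 12) matches t_k.
Telescope: S(n) = s_(n+1) − s_(2) = 2*(-6*n**2 - 11*n - 5)/(3*(n + 4)) − (-44/15) = 2*(-10*n**2 - 11*n + 21)/(5*(n + 4)).

S(n) = 2*(-10*n**2 - 11*n + 21)/(5*(n + 4))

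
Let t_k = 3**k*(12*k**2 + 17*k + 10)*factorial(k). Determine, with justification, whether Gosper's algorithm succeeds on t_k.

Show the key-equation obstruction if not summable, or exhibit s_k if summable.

Ratio r(k) = 3*(12*k**3 + 53*k**2 + 80*k + 39)/(12*k**2 + 17*k + 10).
A = 3*k + 3, B = 1, C = k**2 + 17*k/12 + 5/6.
Key eq: (3*k + 3)·f(k+1) = (1)·f(k) + (k**2 + 17*k/12 + 5/6).
deg f ≤ 1 (via 1,0,2).
Match coefficients ⇒ f(k) = (4*k - 1)/12.
R(k) = B(k−1)·f(k)/C(k) = (4*k - 1)/(12*k**2 + 17*k + 10); s_k = R·t_k = 3**k*(4*k - 1)*factorial(k).
s_(k+1) − s_k = 3**k*(12*k**2 + 17*k + 10)*factorial(k) = t_k.

Yes. s_k = 3**k*(4*k - 1)*factorial(k).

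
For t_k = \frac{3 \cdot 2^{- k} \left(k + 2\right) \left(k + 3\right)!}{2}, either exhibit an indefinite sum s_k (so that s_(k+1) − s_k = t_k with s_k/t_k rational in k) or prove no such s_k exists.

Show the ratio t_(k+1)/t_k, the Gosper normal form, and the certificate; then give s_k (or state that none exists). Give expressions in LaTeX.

Step 1: r(k) = (k + 3)*(k + 4)/(2*(k + 2)).
Factor: A=k/2 + 2; B=1; C=k + 2.
Key eq: (k/2 + 2)·f(k+1) = (1)·f(k) + (k + 2).
d = 0 from the (1,0,1) case.
Solve for f: f(k) = 2 (degree 0 ≤ 0).
Certificate R = B(k−1)f/C = 2/(k + 2) gives s_k = 3*factorial(k + 3)/2**k.
Δs = 3*(k + 2)*factorial(k + 3)/(2*2**k), as required.

s_k = 3 \cdot 2^{- k} \left(k + 3\right)!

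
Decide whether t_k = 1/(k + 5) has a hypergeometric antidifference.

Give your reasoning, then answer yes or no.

Step 1: r(k) = (k + 5)/(k + 6).
A = k + 5, B = k + 6, C = 1.
Set up (k + 5)·f(k+1) − (k + 5)·f(k) − (1) = 0.
d = 0 from the (1,1,0) case.
Generic f = c0 gives residual -1; -1 = 0 cannot hold, so t_k is not Gosper-summable.

No. Not Gosper-summable.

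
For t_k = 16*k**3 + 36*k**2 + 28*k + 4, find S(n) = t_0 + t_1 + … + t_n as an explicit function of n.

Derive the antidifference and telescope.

S(n) = 4*n**4 + 20*n**3 + 36*n**2 + 24*n + 4

t_(k+1)/t_k = (4*k**3 + 21*k**2 + 37*k + 21)/(4*k**3 + 9*k**2 + 7*k + 1).
Factor: A=1; B=1; C=k**3 + 9*k**2/4 + 7*k/4 + 1/4.
Need (1)·f(k+1) − (1)·f(k) = k**3 + 9*k**2/4 + 7*k/4 + 1/4.
Degrees (0,0,3) ⇒ d ≤ 4.
Solving with deg f ≤ 4: f(k) = k*(k**3 + k**2 - 1)/4.
Then R = B(k−1)f/C = k*(k**3 + k**2 - 1)/(4*k**3 + 9*k**2 + 7*k + 1), so s_k = R(k)·t_k = 4*k*(k**3 + k**2 - 1).
s_(k+1) − s_k = 16*k**3 + 36*k**2 + 28*k + 4 = t_k.
Telescope: S(n) = s_(n+1) − s_(0) = 4*n**4 + 20*n**3 + 36*n**2 + 24*n + 4 − (0) = 4*n**4 + 20*n**3 + 36*n**2 + 24*n + 4.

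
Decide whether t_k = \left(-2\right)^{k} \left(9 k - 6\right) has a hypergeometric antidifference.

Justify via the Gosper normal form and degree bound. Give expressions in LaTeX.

Ratio r(k) = 2*(-3*k - 1)/(3*k - 2).
So A=-2 and B=1, with C=k - 2/3.
Need (-2)·f(k+1) − (1)·f(k) = k - 2/3.
Degrees (0,0,1) ⇒ d ≤ 1.
Match coefficients ⇒ f(k) = -(3*k - 4)/9.
R(k) = B(k−1)·f(k)/C(k) = -(3*k - 4)/(3*(3*k - 2)); s_k = R·t_k = (-2)**k*(4 - 3*k).
s_(k+1) − s_k = (-2)**k*(9*k - 6) = t_k.

Yes. s_k = \left(-2\right)^{k} \left(4 - 3 k\right).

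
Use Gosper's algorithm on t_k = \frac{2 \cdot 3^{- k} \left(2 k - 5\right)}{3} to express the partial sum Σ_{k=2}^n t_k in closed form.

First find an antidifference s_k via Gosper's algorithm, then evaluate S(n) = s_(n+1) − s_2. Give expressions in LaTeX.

S(n) = 2 \cdot 3^{- n - 1} \left(1 - n\right)

t_(k+1)/t_k = (2*k - 3)/(3*(2*k - 5)).
Gosper form: A/B · C(k+1)/C(k) with A=1/3, B=1, C=k - 5/2.
Solve (1/3)·f(k+1) − (1)·f(k) = k - 5/2.
Bound: deg f ≤ 1.
Match coefficients ⇒ f(k) = -3*(k - 2)/2.
Then R = B(k−1)f/C = -3*(k - 2)/(2*k - 5), so s_k = R(k)·t_k = 2*(2 - k)/3**k.
Verify: 2*(2*k - 5)/(3*3**k) matches t_k.
s_(n+1) = 2*3**(-n - 1)*(1 - n) and s_(2) = 0, so S(n) = 2*3**(-n - 1)*(1 - n).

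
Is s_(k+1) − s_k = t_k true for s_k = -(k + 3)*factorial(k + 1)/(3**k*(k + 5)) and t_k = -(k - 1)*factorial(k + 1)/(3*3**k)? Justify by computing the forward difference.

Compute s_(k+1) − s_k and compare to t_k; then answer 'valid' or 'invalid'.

Invalid: residual 2*(k**2 + 4*k - 8)*factorial(k + 1)/(3*3**k*(k + 5)*(k + 6)) ≠ 0.

s_(k+1) = -(k + 4)*factorial(k + 2)/(3*3**k*(k + 6))
s_(k+1) − s_k = -(k**3 + 8*k**2 + 11*k - 14)*factorial(k + 1)/(3*3**k*(k + 5)*(k + 6))
(s_(k+1) − s_k) − t_k = 2*(k**2 + 4*k - 8)*factorial(k + 1)/(3*3**k*(k + 5)*(k + 6))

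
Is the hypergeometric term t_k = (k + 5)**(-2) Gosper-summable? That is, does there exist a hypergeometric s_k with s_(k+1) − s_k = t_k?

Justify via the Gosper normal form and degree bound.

No — key equation has no polynomial f.

The ratio is (k + 5)**2/(k + 6)**2.
So A=k**2 + 10*k + 25 and B=k**2 + 12*k + 36, with C=1.
Solve (k**2 + 10*k + 25)·f(k+1) − (k**2 + 10*k + 25)·f(k) = 1.
d = 0 from the (2,2,0) case.
Generic f = c0 gives residual -1; -1 = 0 cannot hold, so t_k is not Gosper-summable.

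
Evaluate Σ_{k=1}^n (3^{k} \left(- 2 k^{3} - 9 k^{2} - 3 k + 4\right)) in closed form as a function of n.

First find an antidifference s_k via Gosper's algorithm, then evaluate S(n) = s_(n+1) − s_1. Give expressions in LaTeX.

S(n) = - 3 \cdot 3^{n} n^{3} - 9 \cdot 3^{n} n^{2} + 3 \cdot 3^{n} - 3

Compute t_(k+1)/t_k: get 3*(2*k**3 + 15*k**2 + 27*k + 10)/(2*k**3 + 9*k**2 + 3*k - 4).
Factor: A=3; B=1; C=k**3 + 9*k**2/2 + 3*k/2 - 2.
Solve (3)·f(k+1) − (1)·f(k) = k**3 + 9*k**2/2 + 3*k/2 - 2.
From deg A=0, deg B=0, deg C=3: d=3.
Solving with deg f ≤ 3: f(k) = (k**3 - 3*k + 1)/2.
So s_k = (B(k−1)f/C)·t_k = ((k**3 - 3*k + 1)/((k + 1)*(k + 4)*(2*k - 1)))·t_k = 3**k*(-k**3 + 3*k - 1).
s_(k+1) − s_k = 3**k*(k**3 + 6*k - 3*(k + 1)**3 + 7) = t_k.
Telescope: S(n) = s_(n+1) − s_(1) = 3**(n + 1)*(-n**3 - 3*n**2 + 1) − (3) = -3*3**n*n**3 - 9*3**n*n**2 + 3*3**n - 3.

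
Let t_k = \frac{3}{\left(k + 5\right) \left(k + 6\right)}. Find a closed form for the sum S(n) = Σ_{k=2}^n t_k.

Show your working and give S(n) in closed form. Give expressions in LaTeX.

S(n) = \frac{3 \left(n - 1\right)}{7 \left(n + 6\right)}

r(k) = (k + 5)/(k + 7) after simplifying.
A = k + 5, B = k + 7, C = 1.
Key eq: (k + 5)·f(k+1) = (k + 6)·f(k) + (1).
d = 1 from the (1,1,0) case.
Solve for f: f(k) = k/5 (degree 1 ≤ 1).
Get s_k = R·t_k = 3*k/(5*(k + 5)) with R(k) = B(k−1)f(k)/C(k) = k*(k + 6)/5.
Check: Δs_k = 3/(k**2 + 11*k + 30). ✓
Telescope: S(n) = s_(n+1) − s_(2) = 3*(n + 1)/(5*(n + 6)) − (6/35) = 3*(n - 1)/(7*(n + 6)).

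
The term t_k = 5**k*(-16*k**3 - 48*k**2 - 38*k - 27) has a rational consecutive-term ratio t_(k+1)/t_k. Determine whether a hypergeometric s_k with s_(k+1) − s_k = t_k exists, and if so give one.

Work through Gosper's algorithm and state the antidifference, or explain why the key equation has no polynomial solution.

s_k = 5**k*(-4*k**3 + 3*k**2 - 2*k - 3)

The ratio is 5*(16*k**3 + 96*k**2 + 182*k + 129)/(16*k**3 + 48*k**2 + 38*k + 27).
Factor: A=5; B=1; C=k**3 + 3*k**2 + 19*k/8 + 27/16.
Solve (5)·f(k+1) − (1)·f(k) = k**3 + 3*k**2 + 19*k/8 + 27/16.
Degrees (0,0,3) ⇒ d ≤ 3.
Solve for f: f(k) = (4*k**3 - 3*k**2 + 2*k + 3)/16 (degree 3 ≤ 3).
So s_k = (B(k−1)f/C)·t_k = ((4*k**3 - 3*k**2 + 2*k + 3)/(16*k**3 + 48*k**2 + 38*k + 27))·t_k = 5**k*(-4*k**3 + 3*k**2 - 2*k - 3).
Check: Δs_k = 5**k*(-16*k**3 - 48*k**2 - 38*k - 27). ✓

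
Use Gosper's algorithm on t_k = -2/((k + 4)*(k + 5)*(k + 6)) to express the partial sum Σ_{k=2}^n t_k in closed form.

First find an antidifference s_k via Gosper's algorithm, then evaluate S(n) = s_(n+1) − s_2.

S(n) = (-n**2 - 11*n + 12)/(42*(n**2 + 11*n + 30))

t_(k+1)/t_k = (k + 4)/(k + 7).
So A=k + 4 and B=k + 7, with C=1.
Solve (k + 4)·f(k+1) − (k + 6)·f(k) = 1.
Degrees (1,1,0) ⇒ d ≤ 2.
Match coefficients ⇒ f(k) = k*(k + 9)/40.
So s_k = (B(k−1)f/C)·t_k = (k*(k + 6)*(k + 9)/40)·t_k = k*(-k - 9)/(20*(k + 4)*(k + 5)).
Verify: -2/(k**3 + 15*k**2 + 74*k + 120) matches t_k.
Evaluate: s_(n+1) = (-n**2 - 11*n - 10)/(20*(n**2 + 11*n + 30)); subtract s_(2) = -11/420 ⇒ S(n) = (-n**2 - 11*n + 12)/(42*(n**2 + 11*n + 30)).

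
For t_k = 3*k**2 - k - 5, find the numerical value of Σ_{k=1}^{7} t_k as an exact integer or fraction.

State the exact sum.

r(k) = (k - 3*(k + 1)**2 + 6)/(-3*k**2 + k + 5) after simplifying.
Take A(k)=1, B(k)=1, C(k)=k**2 - k/3 - 5/3.
Set up (1)·f(k+1) − (1)·f(k) − (k**2 - k/3 - 5/3) = 0.
d = 3 from the (0,0,2) case.
A polynomial solution: f(k) = k*(k**2 - 2*k - 4)/3.
Certificate R = B(k−1)f/C = k*(k**2 - 2*k - 4)/(3*k**2 - k - 5) gives s_k = k*(k**2 - 2*k - 4).
Δs = 3*k**2 - k - 5, as required.
Sum = s_(8) − s_(1); s_(8) = 352, s_(1) = -5 ⇒ 357.

Σ = 357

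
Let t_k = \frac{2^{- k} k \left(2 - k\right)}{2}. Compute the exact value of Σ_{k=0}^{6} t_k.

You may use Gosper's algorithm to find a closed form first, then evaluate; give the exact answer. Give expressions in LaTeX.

Σ = -39/64

Step 1: r(k) = (k**2 - 1)/(2*k*(k - 2)).
Factor: A=1/2; B=1; C=k**2 - 2*k.
Key eq: (1/2)·f(k+1) = (1)·f(k) + (k**2 - 2*k).
Degrees (0,0,2) ⇒ d ≤ 2.
A polynomial solution: f(k) = -2*(k**2 + 1).
R(k) = B(k−1)·f(k)/C(k) = -2*(k**2 + 1)/(k*(k - 2)); s_k = R·t_k = (k**2 + 1)/2**k.
Verify: k*(2 - k)/(2*2**k) matches t_k.
Evaluate s at k=7 and k=0: 25/64 and 1; difference -39/64.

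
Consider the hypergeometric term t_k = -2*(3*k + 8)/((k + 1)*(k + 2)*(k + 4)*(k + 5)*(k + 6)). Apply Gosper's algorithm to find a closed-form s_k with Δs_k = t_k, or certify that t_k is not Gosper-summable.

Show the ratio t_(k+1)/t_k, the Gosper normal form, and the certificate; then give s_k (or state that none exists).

Ratio r(k) = (k + 1)*(k + 4)*(3*k + 11)/((k + 3)*(k + 7)*(3*k + 8)).
A = k + 1, B = k + 7, C = k**2 + 17*k/3 + 8.
Set up (k + 1)·f(k+1) − (k + 6)·f(k) − (k**2 + 17*k/3 + 8) = 0.
d = 5 from the (1,1,2) case.
Coefficient equations give f(k) = k*(k + 2)*(k + 3)*(k**2 + 10*k + 29)/60.
R(k) = B(k−1)·f(k)/C(k) = k*(k + 2)*(k + 6)*(k**2 + 10*k + 29)/(20*(3*k + 8)); s_k = R·t_k = k*(-k**2 - 10*k - 29)/(10*(k**3 + 10*k**2 + 29*k + 20)).
Verify: 2*(-3*k - 8)/(k**5 + 18*k**4 + 121*k**3 + 372*k**2 + 508*k + 240) matches t_k.

s_k = k*(-k**2 - 10*k - 29)/(10*(k**3 + 10*k**2 + 29*k + 20))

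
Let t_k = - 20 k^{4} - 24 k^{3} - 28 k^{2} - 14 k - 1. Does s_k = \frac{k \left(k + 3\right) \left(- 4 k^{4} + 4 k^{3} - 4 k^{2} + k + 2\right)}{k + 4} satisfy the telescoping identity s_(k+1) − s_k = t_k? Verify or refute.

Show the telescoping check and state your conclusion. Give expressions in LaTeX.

Invalid: residual \frac{16 k^{5} + 108 k^{4} + 120 k^{3} + 127 k^{2} + 59 k + 4}{k^{2} + 9 k + 20} ≠ 0.

s_(k+1) = (k + 1)*(k + 4)*(k - 4*(k + 1)**4 + 4*(k + 1)**3 - 4*(k + 1)**2 + 3)/(k + 5)
s_(k+1) − s_k = 2*(-10*k**6 - 94*k**5 - 268*k**4 - 313*k**3 - 280*k**2 - 115*k - 8)/(k**2 + 9*k + 20)
(s_(k+1) − s_k) − t_k = (16*k**5 + 108*k**4 + 120*k**3 + 127*k**2 + 59*k + 4)/(k**2 + 9*k + 20)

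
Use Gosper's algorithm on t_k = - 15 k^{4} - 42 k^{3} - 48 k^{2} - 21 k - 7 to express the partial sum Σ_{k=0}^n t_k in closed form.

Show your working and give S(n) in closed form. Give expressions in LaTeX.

Ratio r(k) = (15*k**4 + 102*k**3 + 264*k**2 + 303*k + 133)/(15*k**4 + 42*k**3 + 48*k**2 + 21*k + 7).
A = 1, B = 1, C = k**4 + 14*k**3/5 + 16*k**2/5 + 7*k/5 + 7/15.
f must satisfy (1)·f(k+1) − (1)·f(k) = k**4 + 14*k**3/5 + 16*k**2/5 + 7*k/5 + 7/15.
deg f ≤ 5 (via 0,0,4).
Solve for f: f(k) = k*(3*k**4 + 3*k**3 - 3*k + 4)/15 (degree 5 ≤ 5).
Certificate R = B(k−1)f/C = k*(3*k**4 + 3*k**3 - 3*k + 4)/(15*k**4 + 42*k**3 + 48*k**2 + 21*k + 7) gives s_k = k*(-3*k**4 - 3*k**3 + 3*k - 4).
Δs = -15*k**4 - 42*k**3 - 48*k**2 - 21*k - 7, as required.
s_(n+1) = -3*n**5 - 18*n**4 - 42*n**3 - 45*n**2 - 25*n - 7 and s_(0) = 0, so S(n) = -3*n**5 - 18*n**4 - 42*n**3 - 45*n**2 - 25*n - 7.

S(n) = - 3 n^{5} - 18 n^{4} - 42 n^{3} - 45 n^{2} - 25 n - 7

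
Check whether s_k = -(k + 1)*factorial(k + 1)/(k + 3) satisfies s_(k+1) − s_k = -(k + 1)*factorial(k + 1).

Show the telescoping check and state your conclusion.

Invalid: residual 2*(k**2 + 4*k + 2)*factorial(k + 1)/((k + 3)*(k + 4)) ≠ 0.

s_(k+1) = -(k + 2)*factorial(k + 2)/(k + 4)
s_(k+1) − s_k = -(k**3 + 6*k**2 + 11*k + 8)*factorial(k + 1)/((k + 3)*(k + 4))
(s_(k+1) − s_k) − t_k = 2*(k**2 + 4*k + 2)*factorial(k + 1)/((k + 3)*(k + 4))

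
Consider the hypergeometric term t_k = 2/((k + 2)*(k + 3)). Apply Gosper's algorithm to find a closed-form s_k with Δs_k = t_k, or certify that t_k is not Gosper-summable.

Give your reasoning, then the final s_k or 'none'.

s_k = k/(k + 2)

Ratio r(k) = (k + 2)/(k + 4).
Gosper form: A/B · C(k+1)/C(k) with A=k + 2, B=k + 4, C=1.
Set up (k + 2)·f(k+1) − (k + 3)·f(k) − (1) = 0.
From deg A=1, deg B=1, deg C=0: d=1.
Solving with deg f ≤ 1: f(k) = k/2.
Then R = B(k−1)f/C = k*(k + 3)/2, so s_k = R(k)·t_k = k/(k + 2).
s_(k+1) − s_k = 2/(k**2 + 5*k + 6) = t_k.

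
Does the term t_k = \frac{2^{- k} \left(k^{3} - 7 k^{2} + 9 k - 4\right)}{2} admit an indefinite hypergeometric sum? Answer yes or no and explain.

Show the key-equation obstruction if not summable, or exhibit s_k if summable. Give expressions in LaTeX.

Compute t_(k+1)/t_k: get (k**3 - 4*k**2 - 2*k - 1)/(2*(k**3 - 7*k**2 + 9*k - 4)).
A = 1/2, B = 1, C = k**3 - 7*k**2 + 9*k - 4.
Key eq: (1/2)·f(k+1) = (1)·f(k) + (k**3 - 7*k**2 + 9*k - 4).
deg f ≤ 3 (via 0,0,3).
Solve for f: f(k) = -2*(k - 3)*(k**2 - k + 1) (degree 3 ≤ 3).
R(k) = B(k−1)·f(k)/C(k) = -2*(k - 3)*(k**2 - k + 1)/(k**3 - 7*k**2 + 9*k - 4); s_k = R·t_k = (-k**3 + 4*k**2 - 4*k + 3)/2**k.
Δs = (k**3 - 7*k**2 + 9*k - 4)/(2*2**k), as required.

Yes. s_k = 2^{- k} \left(- k^{3} + 4 k^{2} - 4 k + 3\right).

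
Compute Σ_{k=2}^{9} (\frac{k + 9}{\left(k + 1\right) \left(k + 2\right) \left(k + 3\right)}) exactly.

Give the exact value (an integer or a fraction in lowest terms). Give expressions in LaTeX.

r(k) = (k + 1)*(k + 10)/((k + 4)*(k + 9)) after simplifying.
Take A(k)=k + 1, B(k)=k + 4, C(k)=k + 9.
Need (k + 1)·f(k+1) − (k + 3)·f(k) = k + 9.
From deg A=1, deg B=1, deg C=1: d=2.
Solve for f: f(k) = k*(5*k + 13)/2 (degree 2 ≤ 2).
Get s_k = R·t_k = k*(5*k + 13)/(2*(k + 1)*(k + 2)) with R(k) = B(k−1)f(k)/C(k) = k*(k + 3)*(5*k + 13)/(2*(k + 9)).
Verify: (k + 9)/(k**3 + 6*k**2 + 11*k + 6) matches t_k.
Sum = s_(10) − s_(2); s_(10) = 105/44, s_(2) = 23/12 ⇒ 31/66.

Σ = 31/66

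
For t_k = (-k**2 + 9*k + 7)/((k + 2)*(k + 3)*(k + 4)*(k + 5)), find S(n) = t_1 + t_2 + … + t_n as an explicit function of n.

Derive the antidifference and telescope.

S(n) = n*(n**2 + 27*n + 47)/(15*(n**3 + 12*n**2 + 47*n + 60))

Step 1: r(k) = (k + 2)*(9*k - (k + 1)**2 + 16)/((k + 6)*(-k**2 + 9*k + 7)).
Normal form (A,B,C) = (k + 2, k + 6, k**2 - 9*k - 7).
Solve (k + 2)·f(k+1) − (k + 5)·f(k) = k**2 - 9*k - 7.
d = 3 from the (1,1,2) case.
Match coefficients ⇒ f(k) = -k*(k**2 + 17*k + 10)/8.
R(k) = B(k−1)·f(k)/C(k) = -k*(k + 5)*(k**2 + 17*k + 10)/(8*(k**2 - 9*k - 7)); s_k = R·t_k = k*(k**2 + 17*k + 10)/(8*(k + 2)*(k + 3)*(k + 4)).
Check: Δs_k = (-k**2 + 9*k + 7)/(k**4 + 14*k**3 + 71*k**2 + 154*k + 120). ✓
Telescope: S(n) = s_(n+1) − s_(1) = (n**3 + 20*n**2 + 47*n + 28)/(8*(n**3 + 12*n**2 + 47*n + 60)) − (7/120) = n*(n**2 + 27*n + 47)/(15*(n**3 + 12*n**2 + 47*n + 60)).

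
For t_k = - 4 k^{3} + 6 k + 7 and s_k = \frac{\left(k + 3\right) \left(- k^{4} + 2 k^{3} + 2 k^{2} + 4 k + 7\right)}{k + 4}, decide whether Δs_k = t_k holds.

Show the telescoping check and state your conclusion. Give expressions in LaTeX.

Invalid: residual \frac{3 k^{4} + 18 k^{3} - 4 k^{2} - 27 k - 21}{k^{2} + 9 k + 20} ≠ 0.

s_(k+1) = (-k**5 - 6*k**4 - 6*k**3 + 18*k**2 + 54*k + 56)/(k + 5)
s_(k+1) − s_k = (-4*k**5 - 33*k**4 - 56*k**3 + 57*k**2 + 156*k + 119)/(k**2 + 9*k + 20)
(s_(k+1) − s_k) − t_k = (3*k**4 + 18*k**3 - 4*k**2 - 27*k - 21)/(k**2 + 9*k + 20)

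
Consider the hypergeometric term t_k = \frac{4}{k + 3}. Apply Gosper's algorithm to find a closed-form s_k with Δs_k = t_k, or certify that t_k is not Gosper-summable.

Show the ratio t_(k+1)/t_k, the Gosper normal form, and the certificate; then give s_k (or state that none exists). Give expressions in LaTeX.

no hypergeometric antidifference exists

Step 1: r(k) = (k + 3)/(k + 4).
Gosper form: A/B · C(k+1)/C(k) with A=k + 3, B=k + 4, C=1.
Set up (k + 3)·f(k+1) − (k + 3)·f(k) − (1) = 0.
d = 0 from the (1,1,0) case.
Write f(k) = c0. Then LHS − RHS = -1, requiring -1 = 0: contradictory. No certificate.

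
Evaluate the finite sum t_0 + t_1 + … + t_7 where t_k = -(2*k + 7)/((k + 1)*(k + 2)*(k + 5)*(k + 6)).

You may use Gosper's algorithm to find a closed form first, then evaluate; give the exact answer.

Step 1: r(k) = (k + 1)*(k + 5)*(2*k + 9)/((k + 3)*(k + 7)*(2*k + 7)).
A = k + 1, B = k + 7, C = k**3 + 21*k**2/2 + 73*k/2 + 42.
Solve (k + 1)·f(k+1) − (k + 6)·f(k) = k**3 + 21*k**2/2 + 73*k/2 + 42.
Bound: deg f ≤ 5.
Match coefficients ⇒ f(k) = k*(k + 2)*(k + 3)*(k + 4)*(k + 6)/10.
Then R = B(k−1)f/C = k*(k + 2)*(k + 6)**2/(5*(2*k + 7)), so s_k = R(k)·t_k = k*(-k - 6)/(5*(k**2 + 6*k + 5)).
s_(k+1) − s_k = (-2*k - 7)/(k**4 + 14*k**3 + 65*k**2 + 112*k + 60) = t_k.
Evaluate s at k=8 and k=0: -112/585 and 0; difference -112/585.

Σ = -112/585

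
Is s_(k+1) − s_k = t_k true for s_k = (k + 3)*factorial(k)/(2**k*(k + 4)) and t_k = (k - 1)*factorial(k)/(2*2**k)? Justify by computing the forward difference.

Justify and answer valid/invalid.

Invalid: residual -(k**2 + 3*k - 6)*factorial(k)/(2*2**k*(k + 4)*(k + 5)) ≠ 0.

s_(k+1) = (k + 4)*factorial(k + 1)/(2*2**k*(k + 5))
s_(k+1) − s_k = (k**3 + 7*k**2 + 8*k - 14)*factorial(k)/(2*2**k*(k + 4)*(k + 5))
(s_(k+1) − s_k) − t_k = -(k**2 + 3*k - 6)*factorial(k)/(2*2**k*(k + 4)*(k + 5))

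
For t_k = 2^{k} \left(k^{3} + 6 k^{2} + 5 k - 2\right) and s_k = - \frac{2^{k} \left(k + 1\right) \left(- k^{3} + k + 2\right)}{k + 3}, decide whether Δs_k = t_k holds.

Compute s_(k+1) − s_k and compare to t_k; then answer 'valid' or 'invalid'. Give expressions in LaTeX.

s_(k+1) = -2**(k + 1)*(k + 2)*(k - (k + 1)**3 + 3)/(k + 4)
s_(k+1) − s_k = 2**k*(k**5 + 11*k**4 + 43*k**3 + 59*k**2 + 18*k - 16)/(k**2 + 7*k + 12)
(s_(k+1) − s_k) − t_k = 2**(k + 1)*(-k**4 - 8*k**3 - 23*k**2 - 14*k + 4)/(k**2 + 7*k + 12)

Invalid: residual \frac{2^{k + 1} \left(- k^{4} - 8 k^{3} - 23 k^{2} - 14 k + 4\right)}{k^{2} + 7 k + 12} ≠ 0.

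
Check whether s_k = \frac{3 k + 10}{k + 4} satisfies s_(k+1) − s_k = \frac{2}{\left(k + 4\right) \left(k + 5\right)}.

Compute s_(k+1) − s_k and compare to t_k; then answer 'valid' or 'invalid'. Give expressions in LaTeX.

s_(k+1) = (3*k + 13)/(k + 5)
s_(k+1) − s_k = 2/(k**2 + 9*k + 20)
(s_(k+1) − s_k) − t_k = 0

Valid — Δs_k = t_k.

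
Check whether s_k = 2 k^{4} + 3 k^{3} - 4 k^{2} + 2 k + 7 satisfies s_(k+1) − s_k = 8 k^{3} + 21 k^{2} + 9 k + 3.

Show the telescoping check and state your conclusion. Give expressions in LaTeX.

Valid — Δs_k = t_k.

s_(k+1) = 2*k**4 + 11*k**3 + 17*k**2 + 11*k + 10
s_(k+1) − s_k = 8*k**3 + 21*k**2 + 9*k + 3
(s_(k+1) − s_k) − t_k = 0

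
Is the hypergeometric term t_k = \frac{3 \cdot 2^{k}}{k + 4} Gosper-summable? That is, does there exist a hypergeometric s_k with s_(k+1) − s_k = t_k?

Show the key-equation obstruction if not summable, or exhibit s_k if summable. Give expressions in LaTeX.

No. Not Gosper-summable.

The ratio is 2*(k + 4)/(k + 5).
Gosper form: A/B · C(k+1)/C(k) with A=2*k + 8, B=k + 5, C=1.
Solve (2*k + 8)·f(k+1) − (k + 4)·f(k) = 1.
Bound: deg f ≤ -1.
Negative degree bound (-1): no f exists, t_k not Gosper-summable.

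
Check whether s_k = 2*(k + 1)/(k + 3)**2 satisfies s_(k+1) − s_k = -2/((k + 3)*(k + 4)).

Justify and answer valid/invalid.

Invalid: residual 4*(2*k + 7)/(k**4 + 14*k**3 + 73*k**2 + 168*k + 144) ≠ 0.

s_(k+1) = 2*(k + 2)/(k + 4)**2
s_(k+1) − s_k = 2*(-k**2 - 3*k + 2)/(k**4 + 14*k**3 + 73*k**2 + 168*k + 144)
(s_(k+1) − s_k) − t_k = 4*(2*k + 7)/(k**4 + 14*k**3 + 73*k**2 + 168*k + 144)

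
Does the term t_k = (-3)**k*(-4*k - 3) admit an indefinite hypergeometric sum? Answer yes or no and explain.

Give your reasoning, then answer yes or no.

r(k) = 3*(-4*k - 7)/(4*k + 3) after simplifying.
Factor: A=-3; B=1; C=k + 3/4.
Need (-3)·f(k+1) − (1)·f(k) = k + 3/4.
Degrees (0,0,1) ⇒ d ≤ 1.
Match coefficients ⇒ f(k) = -k/4.
Get s_k = R·t_k = (-3)**k*k with R(k) = B(k−1)f(k)/C(k) = -k/(4*k + 3).
Verify: (-3)**k*(-4*k - 3) matches t_k.

Yes. s_k = (-3)**k*k.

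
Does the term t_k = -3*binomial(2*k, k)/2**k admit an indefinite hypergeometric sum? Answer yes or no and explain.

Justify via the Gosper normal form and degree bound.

Ratio r(k) = (2*k + 1)/(k + 1).
So A=2*k + 1 and B=k + 1, with C=1.
Set up (2*k + 1)·f(k+1) − (k)·f(k) − (1) = 0.
Bound: deg f ≤ -1.
deg f ≤ -1 is impossible — no certificate.

No. Not Gosper-summable.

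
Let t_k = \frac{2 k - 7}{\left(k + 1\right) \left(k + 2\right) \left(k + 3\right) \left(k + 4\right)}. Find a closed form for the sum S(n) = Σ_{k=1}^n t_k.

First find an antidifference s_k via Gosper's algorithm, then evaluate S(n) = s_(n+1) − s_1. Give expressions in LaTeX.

S(n) = \frac{n \left(- n^{2} - 9 n - 50\right)}{24 \left(n^{3} + 9 n^{2} + 26 n + 24\right)}

t_(k+1)/t_k = (k + 1)*(2*k - 5)/((k + 5)*(2*k - 7)).
Gosper form: A/B · C(k+1)/C(k) with A=k + 1, B=k + 5, C=k - 7/2.
f must satisfy (k + 1)·f(k+1) − (k + 4)·f(k) = k - 7/2.
Degrees (1,1,1) ⇒ d ≤ 3.
Match coefficients ⇒ f(k) = -k*(k**2 + 6*k + 14)/6.
Get s_k = R·t_k = k*(-k**2 - 6*k - 14)/(3*(k + 1)*(k + 2)*(k + 3)) with R(k) = B(k−1)f(k)/C(k) = -k*(k + 4)*(k**2 + 6*k + 14)/(3*(2*k - 7)).
Check: Δs_k = (2*k - 7)/(k**4 + 10*k**3 + 35*k**2 + 50*k + 24). ✓
s_(n+1) = (-n**3 - 9*n**2 - 29*n - 21)/(3*(n**3 + 9*n**2 + 26*n + 24)) and s_(1) = -7/24, so S(n) = n*(-n**2 - 9*n - 50)/(24*(n**3 + 9*n**2 + 26*n + 24)).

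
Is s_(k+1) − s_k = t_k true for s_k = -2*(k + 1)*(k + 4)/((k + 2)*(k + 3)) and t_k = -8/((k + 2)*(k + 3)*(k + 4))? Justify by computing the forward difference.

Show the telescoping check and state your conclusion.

s_(k+1) = -2*(k + 2)*(k + 5)/((k + 3)*(k + 4))
s_(k+1) − s_k = -8/(k**3 + 9*k**2 + 26*k + 24)
(s_(k+1) − s_k) − t_k = 0

Valid: the claim telescopes to t_k.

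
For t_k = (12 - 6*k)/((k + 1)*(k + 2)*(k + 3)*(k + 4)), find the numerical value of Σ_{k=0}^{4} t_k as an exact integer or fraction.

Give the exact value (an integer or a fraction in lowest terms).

Step 1: r(k) = (k - 1)*(k + 1)/((k - 2)*(k + 5)).
Gosper form: A/B · C(k+1)/C(k) with A=k + 1, B=k + 5, C=k - 2.
f must satisfy (k + 1)·f(k+1) − (k + 4)·f(k) = k - 2.
d = 3 from the (1,1,1) case.
Coefficient equations give f(k) = -k*(k**2 + 6*k + 17)/12.
So s_k = (B(k−1)f/C)·t_k = (-k*(k + 4)*(k**2 + 6*k + 17)/(12*(k - 2)))·t_k = k*(k**2 + 6*k + 17)/(2*(k + 1)*(k + 2)*(k + 3)).
s_(k+1) − s_k = 6*(2 - k)/(k**4 + 10*k**3 + 35*k**2 + 50*k + 24) = t_k.
Evaluate s at k=5 and k=0: 15/28 and 0; difference 15/28.

Σ = 15/28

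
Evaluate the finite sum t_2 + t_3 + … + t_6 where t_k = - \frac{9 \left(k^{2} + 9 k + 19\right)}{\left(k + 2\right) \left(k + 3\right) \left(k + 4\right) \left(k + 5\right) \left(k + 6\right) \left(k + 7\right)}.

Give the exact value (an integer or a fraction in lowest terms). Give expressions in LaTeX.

Σ = -365/27456

Step 1: r(k) = (k + 2)*(9*k + (k + 1)**2 + 28)/((k + 8)*(k**2 + 9*k + 19)).
Factor: A=k + 2; B=k + 8; C=k**2 + 9*k + 19.
Need (k + 2)·f(k+1) − (k + 7)·f(k) = k**2 + 9*k + 19.
Degrees (1,1,2) ⇒ d ≤ 5.
Solve for f: f(k) = k*(k + 3)*(k + 5)*(k**2 + 12*k + 44)/144 (degree 5 ≤ 5).
Then R = B(k−1)f/C = k*(k + 3)*(k + 5)*(k + 7)*(k**2 + 12*k + 44)/(144*(k**2 + 9*k + 19)), so s_k = R(k)·t_k = k*(-k**2 - 12*k - 44)/(16*(k**3 + 12*k**2 + 44*k + 48)).
s_(k+1) − s_k = 9*(-k**2 - 9*k - 19)/(k**6 + 27*k**5 + 295*k**4 + 1665*k**3 + 5104*k**2 + 8028*k + 5040) = t_k.
Sum = s_(7) − s_(2); s_(7) = -413/6864, s_(2) = -3/64 ⇒ -365/27456.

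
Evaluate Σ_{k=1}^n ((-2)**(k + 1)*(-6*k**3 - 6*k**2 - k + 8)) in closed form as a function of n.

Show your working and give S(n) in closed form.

t_(k+1)/t_k = 2*(-6*k**3 - 24*k**2 - 31*k - 5)/(6*k**3 + 6*k**2 + k - 8).
Gosper form: A/B · C(k+1)/C(k) with A=-2, B=1, C=k**3 + k**2 + k/6 - 4/3.
Need (-2)·f(k+1) − (1)·f(k) = k**3 + k**2 + k/6 - 4/3.
From deg A=0, deg B=0, deg C=3: d=3.
Solve for f: f(k) = -(2*k**3 - 2*k**2 - k - 2)/6 (degree 3 ≤ 3).
Then R = B(k−1)f/C = -(2*k**3 - 2*k**2 - k - 2)/(6*k**3 + 6*k**2 + k - 8), so s_k = R(k)·t_k = (-2)**(k + 1)*(2*k**3 - 2*k**2 - k - 2).
Δs = (-2)**(k + 1)*(-6*k**3 - 6*k**2 - k + 8), as required.
Telescope: S(n) = s_(n+1) − s_(1) = (-2)**(n + 2)*(2*n**3 + 4*n**2 + n - 3) − (-12) = 8*(-2)**n*n**3 + 16*(-2)**n*n**2 + 4*(-2)**n*n - 12*(-2)**n + 12.

S(n) = 8*(-2)**n*n**3 + 16*(-2)**n*n**2 + 4*(-2)**n*n - 12*(-2)**n + 12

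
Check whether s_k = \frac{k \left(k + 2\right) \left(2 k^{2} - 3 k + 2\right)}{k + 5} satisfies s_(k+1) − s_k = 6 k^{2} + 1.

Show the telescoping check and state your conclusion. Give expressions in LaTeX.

s_(k+1) = -(k + 1)*(k + 3)*(3*k - 2*(k + 1)**2 + 1)/(k + 6)
s_(k+1) − s_k = (6*k**4 + 54*k**3 + 82*k**2 + 14*k + 15)/(k**2 + 11*k + 30)
(s_(k+1) − s_k) − t_k = 3*(-4*k**3 - 33*k**2 + k - 5)/(k**2 + 11*k + 30)

Invalid: residual \frac{3 \left(- 4 k^{3} - 33 k^{2} + k - 5\right)}{k^{2} + 11 k + 30} ≠ 0.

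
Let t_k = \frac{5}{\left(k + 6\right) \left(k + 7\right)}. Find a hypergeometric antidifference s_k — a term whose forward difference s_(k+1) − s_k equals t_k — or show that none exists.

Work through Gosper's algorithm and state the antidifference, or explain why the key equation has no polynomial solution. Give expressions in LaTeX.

Step 1: r(k) = (k + 6)/(k + 8).
Take A(k)=k + 6, B(k)=k + 8, C(k)=1.
Key eq: (k + 6)·f(k+1) = (k + 7)·f(k) + (1).
Bound: deg f ≤ 1.
Solve for f: f(k) = k/6 (degree 1 ≤ 1).
R(k) = B(k−1)·f(k)/C(k) = k*(k + 7)/6; s_k = R·t_k = 5*k/(6*(k + 6)).
s_(k+1) − s_k = 5/(k**2 + 13*k + 42) = t_k.

s_k = \frac{5 k}{6 \left(k + 6\right)}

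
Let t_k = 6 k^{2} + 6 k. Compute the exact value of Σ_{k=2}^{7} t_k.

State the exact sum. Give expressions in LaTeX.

The ratio is (k + 2)/k.
Gosper form: A/B · C(k+1)/C(k) with A=1, B=1, C=k**2 + k.
Need (1)·f(k+1) − (1)·f(k) = k**2 + k.
From deg A=0, deg B=0, deg C=2: d=3.
Solve for f: f(k) = k*(k - 1)*(k + 1)/3 (degree 3 ≤ 3).
Certificate R = B(k−1)f/C = (k - 1)/3 gives s_k = 2*k*(k**2 - 1).
Verify: 6*k*(k + 1) matches t_k.
Evaluate s at k=8 and k=2: 1008 and 12; difference 996.

Σ = 996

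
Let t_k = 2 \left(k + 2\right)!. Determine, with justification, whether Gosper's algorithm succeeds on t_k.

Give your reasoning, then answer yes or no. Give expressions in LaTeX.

No — t_k has no hypergeometric antidifference.

r(k) = k + 3 after simplifying.
A = k + 3, B = 1, C = 1.
f must satisfy (k + 3)·f(k+1) − (1)·f(k) = 1.
deg f ≤ -1 (via 1,0,0).
Negative degree bound (-1): no f exists, t_k not Gosper-summable.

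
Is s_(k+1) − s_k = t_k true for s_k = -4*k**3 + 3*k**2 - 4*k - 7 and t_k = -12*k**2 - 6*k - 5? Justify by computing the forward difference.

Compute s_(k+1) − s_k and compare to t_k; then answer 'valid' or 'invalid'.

s_(k+1) = -4*k**3 - 9*k**2 - 10*k - 12
s_(k+1) − s_k = -12*k**2 - 6*k - 5
(s_(k+1) − s_k) − t_k = 0

valid; difference matches t_k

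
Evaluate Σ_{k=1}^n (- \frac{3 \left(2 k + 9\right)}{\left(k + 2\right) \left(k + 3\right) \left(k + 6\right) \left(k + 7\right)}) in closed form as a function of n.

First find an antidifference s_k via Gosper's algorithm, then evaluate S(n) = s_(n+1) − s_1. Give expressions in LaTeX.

S(n) = \frac{n \left(- n - 10\right)}{7 \left(n^{2} + 10 n + 21\right)}

Compute t_(k+1)/t_k: get (k + 2)*(k + 6)*(2*k + 11)/((k + 4)*(k + 8)*(2*k + 9)).
Gosper form: A/B · C(k+1)/C(k) with A=k + 2, B=k + 8, C=k**3 + 27*k**2/2 + 121*k/2 + 90.
Solve (k + 2)·f(k+1) − (k + 7)·f(k) = k**3 + 27*k**2/2 + 121*k/2 + 90.
deg f ≤ 5 (via 1,1,3).
Coefficient equations give f(k) = k*(k + 3)*(k + 4)*(k + 5)*(k + 8)/24.
Then R = B(k−1)f/C = k*(k + 3)*(k + 7)*(k + 8)/(12*(2*k + 9)), so s_k = R(k)·t_k = k*(-k - 8)/(4*(k**2 + 8*k + 12)).
s_(k+1) − s_k = 3*(-2*k - 9)/(k**4 + 18*k**3 + 113*k**2 + 288*k + 252) = t_k.
Telescope: S(n) = s_(n+1) − s_(1) = (-n**2 - 10*n - 9)/(4*(n**2 + 10*n + 21)) − (-3/28) = n*(-n - 10)/(7*(n**2 + 10*n + 21)).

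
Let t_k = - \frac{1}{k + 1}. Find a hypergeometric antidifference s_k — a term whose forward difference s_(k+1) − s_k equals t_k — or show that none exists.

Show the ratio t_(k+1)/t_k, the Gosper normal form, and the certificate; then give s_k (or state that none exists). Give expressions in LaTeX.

not Gosper-summable; s_k does not exist

Step 1: r(k) = (k + 1)/(k + 2).
Take A(k)=k + 1, B(k)=k + 2, C(k)=1.
Set up (k + 1)·f(k+1) − (k + 1)·f(k) − (1) = 0.
From deg A=1, deg B=1, deg C=0: d=0.
f = c0 ⇒ A·f(k+1) − B(k−1)·f(k) − C = -1. The system {-1 = 0} is inconsistent; no antidifference.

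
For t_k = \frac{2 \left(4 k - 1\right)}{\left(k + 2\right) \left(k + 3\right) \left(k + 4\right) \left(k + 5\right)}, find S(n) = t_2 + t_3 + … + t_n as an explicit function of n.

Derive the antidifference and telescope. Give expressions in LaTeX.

Compute t_(k+1)/t_k: get (k + 2)*(4*k + 3)/((k + 6)*(4*k - 1)).
A = k + 2, B = k + 6, C = k - 1/4.
Solve (k + 2)·f(k+1) − (k + 5)·f(k) = k - 1/4.
deg f ≤ 3 (via 1,1,1).
Match coefficients ⇒ f(k) = k*(k - 2)*(k + 11)/96.
So s_k = (B(k−1)f/C)·t_k = (k*(k - 2)*(k + 5)*(k + 11)/(24*(4*k - 1)))·t_k = k*(k**2 + 9*k - 22)/(12*(k + 2)*(k + 3)*(k + 4)).
Δs = 2*(4*k - 1)/(k**4 + 14*k**3 + 71*k**2 + 154*k + 120), as required.
s_(n+1) = (n**3 + 12*n**2 - n - 12)/(12*(n**3 + 12*n**2 + 47*n + 60)) and s_(2) = 0, so S(n) = (n**3 + 12*n**2 - n - 12)/(12*(n**3 + 12*n**2 + 47*n + 60)).

S(n) = \frac{n^{3} + 12 n^{2} - n - 12}{12 \left(n^{3} + 12 n^{2} + 47 n + 60\right)}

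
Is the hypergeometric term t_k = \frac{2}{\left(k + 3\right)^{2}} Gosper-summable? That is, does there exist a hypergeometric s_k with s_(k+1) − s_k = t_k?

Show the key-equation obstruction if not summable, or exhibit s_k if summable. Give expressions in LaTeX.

Step 1: r(k) = (k + 3)**2/(k + 4)**2.
Factor: A=k**2 + 6*k + 9; B=k**2 + 8*k + 16; C=1.
f must satisfy (k**2 + 6*k + 9)·f(k+1) − (k**2 + 6*k + 9)·f(k) = 1.
Bound: deg f ≤ 0.
Put f(k) = c0: A·f(k+1) − B(k−1)·f(k) − C = -1; need -1 = 0 — inconsistent ⇒ no f, not summable.

No; the coefficient equations for f are inconsistent.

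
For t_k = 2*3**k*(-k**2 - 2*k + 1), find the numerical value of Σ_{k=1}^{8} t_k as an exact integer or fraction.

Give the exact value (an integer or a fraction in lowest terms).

Σ = -1397496

The ratio is 3*(k**2 + 4*k + 2)/(k**2 + 2*k - 1).
Normal form (A,B,C) = (3, 1, k**2 + 2*k - 1).
f must satisfy (3)·f(k+1) − (1)·f(k) = k**2 + 2*k - 1.
d = 2 from the (0,0,2) case.
Coefficient equations give f(k) = (k**2 - k - 1)/2.
R(k) = B(k−1)·f(k)/C(k) = (k**2 - k - 1)/(2*(k**2 + 2*k - 1)); s_k = R·t_k = 3**k*(-k**2 + k + 1).
Verify: 2*3**k*(-k**2 - 2*k + 1) matches t_k.
Evaluate s at k=9 and k=1: -1397493 and 3; difference -1397496.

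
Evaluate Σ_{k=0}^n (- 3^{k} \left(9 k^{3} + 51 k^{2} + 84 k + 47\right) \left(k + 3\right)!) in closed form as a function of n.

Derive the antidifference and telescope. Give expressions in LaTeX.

t_(k+1)/t_k = 3*(9*k**4 + 114*k**3 + 525*k**2 + 1043*k + 764)/(9*k**3 + 51*k**2 + 84*k + 47).
Normal form (A,B,C) = (3*k + 12, 1, k**3 + 17*k**2/3 + 28*k/3 + 47/9).
Key eq: (3*k + 12)·f(k+1) = (1)·f(k) + (k**3 + 17*k**2/3 + 28*k/3 + 47/9).
Bound: deg f ≤ 2.
Solving with deg f ≤ 2: f(k) = (3*k**2 + 1)/9.
So s_k = (B(k−1)f/C)·t_k = ((3*k**2 + 1)/(9*k**3 + 51*k**2 + 84*k + 47))·t_k = -3**k*(3*k**2 + 1)*factorial(k + 3).
Δs = -3**k*(9*k**3 + 51*k**2 + 84*k + 47)*factorial(k + 3), as required.
s_(n+1) = -3**(n + 1)*(3*n**2 + 6*n + 4)*factorial(n + 4) and s_(0) = -6, so S(n) = -9*3**n*n**2*factorial(n + 4) - 18*3**n*n*factorial(n + 4) - 12*3**n*factorial(n + 4) + 6.

S(n) = - 9 \cdot 3^{n} n^{2} \left(n + 4\right)! - 18 \cdot 3^{n} n \left(n + 4\right)! - 12 \cdot 3^{n} \left(n + 4\right)! + 6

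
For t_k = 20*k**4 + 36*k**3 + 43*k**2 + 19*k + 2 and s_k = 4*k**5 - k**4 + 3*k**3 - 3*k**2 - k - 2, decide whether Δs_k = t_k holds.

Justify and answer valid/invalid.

Valid — Δs_k = t_k.

s_(k+1) = k*(4*k**4 + 19*k**3 + 39*k**2 + 40*k + 18)
s_(k+1) − s_k = 20*k**4 + 36*k**3 + 43*k**2 + 19*k + 2
(s_(k+1) − s_k) − t_k = 0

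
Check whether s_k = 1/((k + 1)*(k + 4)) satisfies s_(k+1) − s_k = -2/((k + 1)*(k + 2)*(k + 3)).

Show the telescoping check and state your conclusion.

Invalid: residual 2*(3*k + 11)/(k**5 + 15*k**4 + 85*k**3 + 225*k**2 + 274*k + 120) ≠ 0.

s_(k+1) = 1/((k + 2)*(k + 5))
s_(k+1) − s_k = 2*(-k - 3)/(k**4 + 12*k**3 + 49*k**2 + 78*k + 40)
(s_(k+1) − s_k) − t_k = 2*(3*k + 11)/(k**5 + 15*k**4 + 85*k**3 + 225*k**2 + 274*k + 120)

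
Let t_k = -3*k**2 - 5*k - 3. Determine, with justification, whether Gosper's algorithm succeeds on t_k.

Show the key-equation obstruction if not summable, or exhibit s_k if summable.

Yes. s_k = k*(-k**2 - k - 1).

Step 1: r(k) = (3*k**2 + 11*k + 11)/(3*k**2 + 5*k + 3).
Normal form (A,B,C) = (1, 1, k**2 + 5*k/3 + 1).
f must satisfy (1)·f(k+1) − (1)·f(k) = k**2 + 5*k/3 + 1.
deg f ≤ 3 (via 0,0,2).
Solving with deg f ≤ 3: f(k) = k*(k**2 + k + 1)/3.
R(k) = B(k−1)·f(k)/C(k) = k*(k**2 + k + 1)/(3*k**2 + 5*k + 3); s_k = R·t_k = k*(-k**2 - k - 1).
Δs = -3*k**2 - 5*k - 3, as required.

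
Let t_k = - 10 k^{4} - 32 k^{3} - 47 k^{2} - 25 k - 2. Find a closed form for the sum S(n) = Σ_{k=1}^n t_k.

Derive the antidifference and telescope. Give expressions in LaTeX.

The ratio is (10*k**4 + 72*k**3 + 203*k**2 + 255*k + 116)/(10*k**4 + 32*k**3 + 47*k**2 + 25*k + 2).
Normal form (A,B,C) = (1, 1, k**4 + 16*k**3/5 + 47*k**2/10 + 5*k/2 + 1/5).
Key eq: (1)·f(k+1) = (1)·f(k) + (k**4 + 16*k**3/5 + 47*k**2/10 + 5*k/2 + 1/5).
From deg A=0, deg B=0, deg C=4: d=5.
Coefficient equations give f(k) = k*(2*k**4 + 3*k**3 + 3*k**2 - 3*k - 3)/10.
Certificate R = B(k−1)f/C = k*(2*k**4 + 3*k**3 + 3*k**2 - 3*k - 3)/(10*k**4 + 32*k**3 + 47*k**2 + 25*k + 2) gives s_k = k*(-2*k**4 - 3*k**3 - 3*k**2 + 3*k + 3).
Check: Δs_k = -10*k**4 - 32*k**3 - 47*k**2 - 25*k - 2. ✓
Σ_(k=1)^n t_k = s_(n+1) − s_(1) = (-2*n**5 - 13*n**4 - 35*n**3 - 44*n**2 - 22*n - 2) − (-2), i.e. n*(-2*n**4 - 13*n**3 - 35*n**2 - 44*n - 22).

S(n) = n \left(- 2 n^{4} - 13 n^{3} - 35 n^{2} - 44 n - 22\right)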